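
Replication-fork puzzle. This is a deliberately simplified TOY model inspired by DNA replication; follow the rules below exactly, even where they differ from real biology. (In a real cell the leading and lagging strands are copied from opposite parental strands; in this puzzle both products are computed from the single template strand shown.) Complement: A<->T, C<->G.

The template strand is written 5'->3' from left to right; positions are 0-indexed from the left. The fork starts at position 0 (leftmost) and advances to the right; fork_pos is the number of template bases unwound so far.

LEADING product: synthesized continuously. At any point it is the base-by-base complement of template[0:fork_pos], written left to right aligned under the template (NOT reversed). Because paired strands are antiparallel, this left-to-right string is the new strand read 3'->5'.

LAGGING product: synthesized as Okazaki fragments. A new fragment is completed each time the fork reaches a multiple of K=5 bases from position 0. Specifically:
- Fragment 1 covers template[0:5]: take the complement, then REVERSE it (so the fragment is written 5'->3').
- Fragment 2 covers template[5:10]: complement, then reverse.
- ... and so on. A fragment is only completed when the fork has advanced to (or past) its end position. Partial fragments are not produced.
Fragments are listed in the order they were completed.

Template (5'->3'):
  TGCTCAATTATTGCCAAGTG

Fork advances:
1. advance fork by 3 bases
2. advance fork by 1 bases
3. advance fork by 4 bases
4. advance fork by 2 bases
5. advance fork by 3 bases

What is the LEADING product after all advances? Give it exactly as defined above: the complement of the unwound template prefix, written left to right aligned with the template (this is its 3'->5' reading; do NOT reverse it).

Step 1: advance 3 -> fork_pos = 0 + 3 = 3.
Step 2: advance 1 -> fork_pos = 3 + 1 = 4.
Step 3: advance 4 -> fork_pos = 4 + 4 = 8.
Step 4: advance 2 -> fork_pos = 8 + 2 = 10.
Step 5: advance 3 -> fork_pos = 10 + 3 = 13.
Unwound prefix: template[0:13] = TGCTCAATTATTG
Complement it base by base (A<->T, C<->G), keeping left-to-right order:
  [0:5] TGCTC -> ACGAG
  [5:10] AATTA -> TTAAT
  [10:13] TTG -> AAC
Concatenate: ACGAGTTAATAAC (length 13; written aligned with the template, i.e. 3'->5').

Answer: ACGAGTTAATAAC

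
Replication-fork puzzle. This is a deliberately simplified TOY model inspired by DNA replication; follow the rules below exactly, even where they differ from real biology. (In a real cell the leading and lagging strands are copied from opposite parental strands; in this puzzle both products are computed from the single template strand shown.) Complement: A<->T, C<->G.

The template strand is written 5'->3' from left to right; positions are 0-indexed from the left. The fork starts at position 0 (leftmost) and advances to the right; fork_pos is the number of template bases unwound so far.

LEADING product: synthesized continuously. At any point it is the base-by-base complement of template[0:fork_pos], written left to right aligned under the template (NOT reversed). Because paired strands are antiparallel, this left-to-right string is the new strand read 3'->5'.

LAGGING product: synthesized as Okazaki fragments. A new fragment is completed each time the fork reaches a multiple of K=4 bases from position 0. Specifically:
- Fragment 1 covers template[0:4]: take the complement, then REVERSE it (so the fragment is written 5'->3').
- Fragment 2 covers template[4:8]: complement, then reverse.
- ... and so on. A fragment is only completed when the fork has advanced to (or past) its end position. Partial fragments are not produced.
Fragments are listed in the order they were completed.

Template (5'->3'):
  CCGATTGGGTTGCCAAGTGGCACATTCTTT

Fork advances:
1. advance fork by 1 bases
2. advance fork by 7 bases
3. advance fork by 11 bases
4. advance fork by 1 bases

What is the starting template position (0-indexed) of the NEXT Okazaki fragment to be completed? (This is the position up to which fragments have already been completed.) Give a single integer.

Answer: 20

Derivation:
Step 1: advance 1 -> fork_pos = 0 + 1 = 1. Next multiple of 4 is 4 (not reached); still 0 fragment(s).
Step 2: advance 7 -> fork_pos = 1 + 7 = 8. Reached multiple(s) of 4: 4, 8 -> fragments 1-2 completed (2 total).
Step 3: advance 11 -> fork_pos = 8 + 11 = 19. Reached multiple(s) of 4: 12, 16 -> fragments 3-4 completed (4 total).
Step 4: advance 1 -> fork_pos = 19 + 1 = 20. Reached multiple(s) of 4: 20 -> fragment 5 completed (5 total).
5 fragment(s) completed, covering template[0:20] (5 x 4 = 20). The next fragment, fragment 6, covers template[20:24], so it starts at position 20.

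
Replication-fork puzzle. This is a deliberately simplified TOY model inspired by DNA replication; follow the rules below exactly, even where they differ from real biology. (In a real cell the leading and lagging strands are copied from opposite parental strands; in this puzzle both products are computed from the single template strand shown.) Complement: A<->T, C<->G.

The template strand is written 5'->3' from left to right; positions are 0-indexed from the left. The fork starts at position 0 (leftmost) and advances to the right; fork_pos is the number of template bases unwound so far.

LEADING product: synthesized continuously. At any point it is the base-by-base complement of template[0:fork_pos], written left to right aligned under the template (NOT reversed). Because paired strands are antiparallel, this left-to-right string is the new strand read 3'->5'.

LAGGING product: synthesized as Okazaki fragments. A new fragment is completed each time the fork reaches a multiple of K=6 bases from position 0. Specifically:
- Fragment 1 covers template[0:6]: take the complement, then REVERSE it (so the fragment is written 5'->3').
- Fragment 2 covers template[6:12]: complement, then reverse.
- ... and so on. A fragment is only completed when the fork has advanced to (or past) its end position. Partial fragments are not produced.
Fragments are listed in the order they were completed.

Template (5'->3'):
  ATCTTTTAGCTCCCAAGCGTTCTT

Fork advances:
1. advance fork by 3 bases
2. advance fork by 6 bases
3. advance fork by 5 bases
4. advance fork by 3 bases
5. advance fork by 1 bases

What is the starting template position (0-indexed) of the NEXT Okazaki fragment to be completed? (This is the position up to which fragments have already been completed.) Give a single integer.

Answer: 18

Derivation:
Step 1: advance 3 -> fork_pos = 0 + 3 = 3. Next multiple of 6 is 6 (not reached); still 0 fragment(s).
Step 2: advance 6 -> fork_pos = 3 + 6 = 9. Reached multiple(s) of 6: 6 -> fragment 1 completed (1 total).
Step 3: advance 5 -> fork_pos = 9 + 5 = 14. Reached multiple(s) of 6: 12 -> fragment 2 completed (2 total).
Step 4: advance 3 -> fork_pos = 14 + 3 = 17. Next multiple of 6 is 18 (not reached); still 2 fragment(s).
Step 5: advance 1 -> fork_pos = 17 + 1 = 18. Reached multiple(s) of 6: 18 -> fragment 3 completed (3 total).
3 fragment(s) completed, covering template[0:18] (3 x 6 = 18). The next fragment, fragment 4, covers template[18:24], so it starts at position 18.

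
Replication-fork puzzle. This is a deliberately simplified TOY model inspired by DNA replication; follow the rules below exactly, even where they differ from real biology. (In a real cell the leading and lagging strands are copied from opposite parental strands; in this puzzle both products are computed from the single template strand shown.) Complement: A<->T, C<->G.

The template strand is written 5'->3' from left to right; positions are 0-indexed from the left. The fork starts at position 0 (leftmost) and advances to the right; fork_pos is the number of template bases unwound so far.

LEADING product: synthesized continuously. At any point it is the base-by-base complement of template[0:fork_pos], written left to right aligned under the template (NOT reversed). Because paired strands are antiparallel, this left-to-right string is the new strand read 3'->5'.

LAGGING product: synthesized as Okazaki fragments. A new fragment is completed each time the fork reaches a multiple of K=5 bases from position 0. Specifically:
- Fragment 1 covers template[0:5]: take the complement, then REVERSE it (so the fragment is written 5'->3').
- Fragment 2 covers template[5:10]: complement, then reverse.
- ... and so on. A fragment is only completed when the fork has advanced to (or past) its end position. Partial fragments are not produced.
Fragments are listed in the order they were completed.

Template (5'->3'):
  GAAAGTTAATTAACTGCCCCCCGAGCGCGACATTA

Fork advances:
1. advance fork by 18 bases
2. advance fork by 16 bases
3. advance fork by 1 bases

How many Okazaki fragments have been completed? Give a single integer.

Answer: 7

Derivation:
Step 1: advance 18 -> fork_pos = 0 + 18 = 18. Reached multiple(s) of 5: 5, 10, 15 -> fragments 1-3 completed (3 total).
Step 2: advance 16 -> fork_pos = 18 + 16 = 34. Reached multiple(s) of 5: 20, 25, 30 -> fragments 4-6 completed (6 total).
Step 3: advance 1 -> fork_pos = 34 + 1 = 35. Reached multiple(s) of 5: 35 -> fragment 7 completed (7 total).
Check: final fork_pos = 35; the multiples of 5 that are <= 35 are 5..35 -> 35 // 5 = 7 completed fragment(s).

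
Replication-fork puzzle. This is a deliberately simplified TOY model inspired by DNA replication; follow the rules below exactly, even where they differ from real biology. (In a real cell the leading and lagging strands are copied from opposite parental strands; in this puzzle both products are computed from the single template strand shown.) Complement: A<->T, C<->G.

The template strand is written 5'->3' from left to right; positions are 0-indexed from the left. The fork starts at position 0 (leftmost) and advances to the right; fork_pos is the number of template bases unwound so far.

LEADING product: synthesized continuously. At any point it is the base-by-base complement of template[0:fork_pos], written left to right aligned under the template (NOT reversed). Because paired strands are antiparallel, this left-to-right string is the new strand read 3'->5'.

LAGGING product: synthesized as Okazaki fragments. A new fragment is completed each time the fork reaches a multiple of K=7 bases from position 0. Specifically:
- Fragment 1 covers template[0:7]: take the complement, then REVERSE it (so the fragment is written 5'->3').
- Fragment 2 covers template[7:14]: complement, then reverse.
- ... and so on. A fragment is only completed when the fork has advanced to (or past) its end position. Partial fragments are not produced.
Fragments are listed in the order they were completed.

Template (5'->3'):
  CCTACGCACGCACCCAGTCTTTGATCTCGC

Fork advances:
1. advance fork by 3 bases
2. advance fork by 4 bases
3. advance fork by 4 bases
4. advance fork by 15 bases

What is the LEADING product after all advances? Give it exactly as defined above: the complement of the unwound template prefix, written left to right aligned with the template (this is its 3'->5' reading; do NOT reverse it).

Answer: GGATGCGTGCGTGGGTCAGAAACTAG

Derivation:
Step 1: advance 3 -> fork_pos = 0 + 3 = 3.
Step 2: advance 4 -> fork_pos = 3 + 4 = 7.
Step 3: advance 4 -> fork_pos = 7 + 4 = 11.
Step 4: advance 15 -> fork_pos = 11 + 15 = 26.
Unwound prefix: template[0:26] = CCTACGCACGCACCCAGTCTTTGATC
Complement it base by base (A<->T, C<->G), keeping left-to-right order:
  [0:5] CCTAC -> GGATG
  [5:10] GCACG -> CGTGC
  [10:15] CACCC -> GTGGG
  [15:20] AGTCT -> TCAGA
  [20:25] TTGAT -> AACTA
  [25:26] C -> G
Concatenate: GGATGCGTGCGTGGGTCAGAAACTAG (length 26; written aligned with the template, i.e. 3'->5').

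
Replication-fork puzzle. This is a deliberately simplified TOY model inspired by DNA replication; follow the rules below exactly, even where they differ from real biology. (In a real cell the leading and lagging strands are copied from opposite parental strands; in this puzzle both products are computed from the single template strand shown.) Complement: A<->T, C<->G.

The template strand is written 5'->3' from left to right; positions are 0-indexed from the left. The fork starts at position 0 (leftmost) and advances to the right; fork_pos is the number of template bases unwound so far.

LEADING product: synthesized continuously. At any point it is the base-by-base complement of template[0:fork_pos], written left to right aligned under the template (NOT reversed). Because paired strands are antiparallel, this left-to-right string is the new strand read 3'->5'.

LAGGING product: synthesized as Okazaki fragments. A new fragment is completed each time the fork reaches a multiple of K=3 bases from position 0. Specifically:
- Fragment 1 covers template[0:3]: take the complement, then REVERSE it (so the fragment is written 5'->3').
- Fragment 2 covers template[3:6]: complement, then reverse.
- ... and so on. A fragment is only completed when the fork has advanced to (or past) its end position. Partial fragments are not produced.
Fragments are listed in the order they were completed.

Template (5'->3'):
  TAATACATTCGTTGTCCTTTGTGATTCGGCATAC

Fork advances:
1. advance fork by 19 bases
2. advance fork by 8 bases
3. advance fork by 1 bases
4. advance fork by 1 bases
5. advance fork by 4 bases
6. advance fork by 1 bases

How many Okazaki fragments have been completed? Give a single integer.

Step 1: advance 19 -> fork_pos = 0 + 19 = 19. Reached multiple(s) of 3: 3, 6, 9, 12, 15, 18 -> fragments 1-6 completed (6 total).
Step 2: advance 8 -> fork_pos = 19 + 8 = 27. Reached multiple(s) of 3: 21, 24, 27 -> fragments 7-9 completed (9 total).
Step 3: advance 1 -> fork_pos = 27 + 1 = 28. Next multiple of 3 is 30 (not reached); still 9 fragment(s).
Step 4: advance 1 -> fork_pos = 28 + 1 = 29. Next multiple of 3 is 30 (not reached); still 9 fragment(s).
Step 5: advance 4 -> fork_pos = 29 + 4 = 33. Reached multiple(s) of 3: 30, 33 -> fragments 10-11 completed (11 total).
Step 6: advance 1 -> fork_pos = 33 + 1 = 34. Next multiple of 3 is 36 (not reached); still 11 fragment(s).
Check: final fork_pos = 34; the multiples of 3 that are <= 34 are 3..33 -> 34 // 3 = 11 completed fragment(s).

Answer: 11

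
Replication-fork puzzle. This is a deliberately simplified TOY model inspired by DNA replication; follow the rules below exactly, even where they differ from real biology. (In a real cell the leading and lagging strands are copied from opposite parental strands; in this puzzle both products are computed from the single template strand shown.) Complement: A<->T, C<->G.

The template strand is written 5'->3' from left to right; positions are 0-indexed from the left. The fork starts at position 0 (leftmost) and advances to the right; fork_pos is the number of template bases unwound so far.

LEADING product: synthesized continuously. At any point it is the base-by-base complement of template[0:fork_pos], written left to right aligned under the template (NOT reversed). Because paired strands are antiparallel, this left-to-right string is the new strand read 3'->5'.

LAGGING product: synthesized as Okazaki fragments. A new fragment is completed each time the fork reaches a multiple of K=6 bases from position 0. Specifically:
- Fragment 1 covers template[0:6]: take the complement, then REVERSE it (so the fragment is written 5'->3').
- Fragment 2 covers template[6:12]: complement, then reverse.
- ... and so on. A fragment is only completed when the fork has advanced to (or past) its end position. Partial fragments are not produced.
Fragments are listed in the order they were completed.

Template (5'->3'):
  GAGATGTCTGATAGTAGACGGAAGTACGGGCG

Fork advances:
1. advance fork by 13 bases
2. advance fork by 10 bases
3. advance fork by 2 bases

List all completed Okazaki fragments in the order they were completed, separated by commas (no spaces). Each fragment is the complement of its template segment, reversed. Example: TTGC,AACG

Step 1: advance 13 -> fork_pos = 0 + 13 = 13. Reached multiple(s) of 6: 6, 12 -> fragments 1-2 completed (2 total).
Step 2: advance 10 -> fork_pos = 13 + 10 = 23. Reached multiple(s) of 6: 18 -> fragment 3 completed (3 total).
Step 3: advance 2 -> fork_pos = 23 + 2 = 25. Reached multiple(s) of 6: 24 -> fragment 4 completed (4 total).
Final fork_pos = 25, so 4 fragment(s) are complete. Build each: template segment -> complement -> reverse.
Fragment 1: template[0:6] = GAGATG -> complement CTCTAC -> reversed CATCTC
Fragment 2: template[6:12] = TCTGAT -> complement AGACTA -> reversed ATCAGA
Fragment 3: template[12:18] = AGTAGA -> complement TCATCT -> reversed TCTACT
Fragment 4: template[18:24] = CGGAAG -> complement GCCTTC -> reversed CTTCCG

Answer: CATCTC,ATCAGA,TCTACT,CTTCCG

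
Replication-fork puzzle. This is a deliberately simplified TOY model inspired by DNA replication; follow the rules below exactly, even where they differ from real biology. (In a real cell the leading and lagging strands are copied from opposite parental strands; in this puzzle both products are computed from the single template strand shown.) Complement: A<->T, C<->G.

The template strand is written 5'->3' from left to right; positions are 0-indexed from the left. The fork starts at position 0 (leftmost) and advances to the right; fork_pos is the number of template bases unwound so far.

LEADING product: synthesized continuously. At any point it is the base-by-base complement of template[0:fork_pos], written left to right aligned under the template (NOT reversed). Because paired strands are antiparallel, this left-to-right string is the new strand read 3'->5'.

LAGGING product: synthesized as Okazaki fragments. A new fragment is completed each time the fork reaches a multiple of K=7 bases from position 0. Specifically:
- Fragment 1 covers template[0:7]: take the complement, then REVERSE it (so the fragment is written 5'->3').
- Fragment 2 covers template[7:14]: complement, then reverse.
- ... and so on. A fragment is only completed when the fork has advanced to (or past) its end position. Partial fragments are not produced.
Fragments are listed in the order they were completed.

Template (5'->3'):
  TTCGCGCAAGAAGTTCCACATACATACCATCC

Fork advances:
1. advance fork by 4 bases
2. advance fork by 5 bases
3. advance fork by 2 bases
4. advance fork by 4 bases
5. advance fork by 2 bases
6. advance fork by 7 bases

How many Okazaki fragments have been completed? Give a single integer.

Step 1: advance 4 -> fork_pos = 0 + 4 = 4. Next multiple of 7 is 7 (not reached); still 0 fragment(s).
Step 2: advance 5 -> fork_pos = 4 + 5 = 9. Reached multiple(s) of 7: 7 -> fragment 1 completed (1 total).
Step 3: advance 2 -> fork_pos = 9 + 2 = 11. Next multiple of 7 is 14 (not reached); still 1 fragment(s).
Step 4: advance 4 -> fork_pos = 11 + 4 = 15. Reached multiple(s) of 7: 14 -> fragment 2 completed (2 total).
Step 5: advance 2 -> fork_pos = 15 + 2 = 17. Next multiple of 7 is 21 (not reached); still 2 fragment(s).
Step 6: advance 7 -> fork_pos = 17 + 7 = 24. Reached multiple(s) of 7: 21 -> fragment 3 completed (3 total).
Check: final fork_pos = 24; the multiples of 7 that are <= 24 are 7..21 -> 24 // 7 = 3 completed fragment(s).

Answer: 3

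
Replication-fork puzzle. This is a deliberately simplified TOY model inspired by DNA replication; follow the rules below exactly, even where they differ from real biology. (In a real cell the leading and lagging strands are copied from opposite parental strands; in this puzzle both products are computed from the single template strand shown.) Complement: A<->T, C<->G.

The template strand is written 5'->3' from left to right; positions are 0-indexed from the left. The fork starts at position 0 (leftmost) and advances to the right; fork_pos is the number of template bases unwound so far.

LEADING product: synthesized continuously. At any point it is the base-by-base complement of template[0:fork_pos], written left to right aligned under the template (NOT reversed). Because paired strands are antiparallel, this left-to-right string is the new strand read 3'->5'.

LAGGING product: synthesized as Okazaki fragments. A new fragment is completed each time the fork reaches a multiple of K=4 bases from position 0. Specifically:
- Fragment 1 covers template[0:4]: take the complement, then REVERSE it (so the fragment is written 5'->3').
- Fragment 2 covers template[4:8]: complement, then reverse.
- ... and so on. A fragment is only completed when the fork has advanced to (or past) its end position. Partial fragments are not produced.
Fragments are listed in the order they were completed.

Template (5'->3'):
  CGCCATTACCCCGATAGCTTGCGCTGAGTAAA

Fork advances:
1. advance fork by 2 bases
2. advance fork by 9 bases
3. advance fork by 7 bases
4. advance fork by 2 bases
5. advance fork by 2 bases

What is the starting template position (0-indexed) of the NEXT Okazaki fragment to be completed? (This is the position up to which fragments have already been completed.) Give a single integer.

Step 1: advance 2 -> fork_pos = 0 + 2 = 2. Next multiple of 4 is 4 (not reached); still 0 fragment(s).
Step 2: advance 9 -> fork_pos = 2 + 9 = 11. Reached multiple(s) of 4: 4, 8 -> fragments 1-2 completed (2 total).
Step 3: advance 7 -> fork_pos = 11 + 7 = 18. Reached multiple(s) of 4: 12, 16 -> fragments 3-4 completed (4 total).
Step 4: advance 2 -> fork_pos = 18 + 2 = 20. Reached multiple(s) of 4: 20 -> fragment 5 completed (5 total).
Step 5: advance 2 -> fork_pos = 20 + 2 = 22. Next multiple of 4 is 24 (not reached); still 5 fragment(s).
5 fragment(s) completed, covering template[0:20] (5 x 4 = 20). The next fragment, fragment 6, covers template[20:24], so it starts at position 20.

Answer: 20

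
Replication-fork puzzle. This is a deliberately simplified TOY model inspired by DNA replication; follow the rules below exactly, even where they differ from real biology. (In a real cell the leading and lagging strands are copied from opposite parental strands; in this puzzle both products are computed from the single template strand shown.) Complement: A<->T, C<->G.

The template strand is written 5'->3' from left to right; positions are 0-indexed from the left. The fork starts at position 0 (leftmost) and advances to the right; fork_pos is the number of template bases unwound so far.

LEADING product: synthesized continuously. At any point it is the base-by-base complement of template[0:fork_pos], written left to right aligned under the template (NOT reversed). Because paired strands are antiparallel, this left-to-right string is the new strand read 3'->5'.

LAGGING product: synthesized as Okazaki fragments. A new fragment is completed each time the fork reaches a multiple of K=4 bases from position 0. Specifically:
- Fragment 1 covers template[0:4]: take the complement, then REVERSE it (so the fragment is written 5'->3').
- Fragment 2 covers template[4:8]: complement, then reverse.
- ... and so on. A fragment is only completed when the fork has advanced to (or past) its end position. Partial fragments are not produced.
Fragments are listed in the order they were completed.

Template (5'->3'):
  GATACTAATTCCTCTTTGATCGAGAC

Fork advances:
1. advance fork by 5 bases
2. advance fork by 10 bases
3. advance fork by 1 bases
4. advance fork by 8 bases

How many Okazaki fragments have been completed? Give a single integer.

Step 1: advance 5 -> fork_pos = 0 + 5 = 5. Reached multiple(s) of 4: 4 -> fragment 1 completed (1 total).
Step 2: advance 10 -> fork_pos = 5 + 10 = 15. Reached multiple(s) of 4: 8, 12 -> fragments 2-3 completed (3 total).
Step 3: advance 1 -> fork_pos = 15 + 1 = 16. Reached multiple(s) of 4: 16 -> fragment 4 completed (4 total).
Step 4: advance 8 -> fork_pos = 16 + 8 = 24. Reached multiple(s) of 4: 20, 24 -> fragments 5-6 completed (6 total).
Check: final fork_pos = 24; the multiples of 4 that are <= 24 are 4..24 -> 24 // 4 = 6 completed fragment(s).

Answer: 6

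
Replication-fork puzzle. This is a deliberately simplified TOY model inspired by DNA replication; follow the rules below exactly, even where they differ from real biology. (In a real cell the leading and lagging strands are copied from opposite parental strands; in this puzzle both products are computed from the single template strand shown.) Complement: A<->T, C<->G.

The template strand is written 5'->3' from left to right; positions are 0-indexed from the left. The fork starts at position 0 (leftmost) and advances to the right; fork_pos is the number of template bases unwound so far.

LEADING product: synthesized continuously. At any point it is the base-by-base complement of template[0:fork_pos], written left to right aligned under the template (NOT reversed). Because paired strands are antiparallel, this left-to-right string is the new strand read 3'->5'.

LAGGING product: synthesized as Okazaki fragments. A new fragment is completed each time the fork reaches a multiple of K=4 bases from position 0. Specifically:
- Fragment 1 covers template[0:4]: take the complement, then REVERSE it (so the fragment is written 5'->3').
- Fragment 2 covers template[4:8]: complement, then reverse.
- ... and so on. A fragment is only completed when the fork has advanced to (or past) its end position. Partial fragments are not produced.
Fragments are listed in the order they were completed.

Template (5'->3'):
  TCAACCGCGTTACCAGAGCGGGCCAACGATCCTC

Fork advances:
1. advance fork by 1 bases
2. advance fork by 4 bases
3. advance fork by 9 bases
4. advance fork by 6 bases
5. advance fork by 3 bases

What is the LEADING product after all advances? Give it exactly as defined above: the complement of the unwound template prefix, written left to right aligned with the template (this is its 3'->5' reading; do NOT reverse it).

Answer: AGTTGGCGCAATGGTCTCGCCCG

Derivation:
Step 1: advance 1 -> fork_pos = 0 + 1 = 1.
Step 2: advance 4 -> fork_pos = 1 + 4 = 5.
Step 3: advance 9 -> fork_pos = 5 + 9 = 14.
Step 4: advance 6 -> fork_pos = 14 + 6 = 20.
Step 5: advance 3 -> fork_pos = 20 + 3 = 23.
Unwound prefix: template[0:23] = TCAACCGCGTTACCAGAGCGGGC
Complement it base by base (A<->T, C<->G), keeping left-to-right order:
  [0:5] TCAAC -> AGTTG
  [5:10] CGCGT -> GCGCA
  [10:15] TACCA -> ATGGT
  [15:20] GAGCG -> CTCGC
  [20:23] GGC -> CCG
Concatenate: AGTTGGCGCAATGGTCTCGCCCG (length 23; written aligned with the template, i.e. 3'->5').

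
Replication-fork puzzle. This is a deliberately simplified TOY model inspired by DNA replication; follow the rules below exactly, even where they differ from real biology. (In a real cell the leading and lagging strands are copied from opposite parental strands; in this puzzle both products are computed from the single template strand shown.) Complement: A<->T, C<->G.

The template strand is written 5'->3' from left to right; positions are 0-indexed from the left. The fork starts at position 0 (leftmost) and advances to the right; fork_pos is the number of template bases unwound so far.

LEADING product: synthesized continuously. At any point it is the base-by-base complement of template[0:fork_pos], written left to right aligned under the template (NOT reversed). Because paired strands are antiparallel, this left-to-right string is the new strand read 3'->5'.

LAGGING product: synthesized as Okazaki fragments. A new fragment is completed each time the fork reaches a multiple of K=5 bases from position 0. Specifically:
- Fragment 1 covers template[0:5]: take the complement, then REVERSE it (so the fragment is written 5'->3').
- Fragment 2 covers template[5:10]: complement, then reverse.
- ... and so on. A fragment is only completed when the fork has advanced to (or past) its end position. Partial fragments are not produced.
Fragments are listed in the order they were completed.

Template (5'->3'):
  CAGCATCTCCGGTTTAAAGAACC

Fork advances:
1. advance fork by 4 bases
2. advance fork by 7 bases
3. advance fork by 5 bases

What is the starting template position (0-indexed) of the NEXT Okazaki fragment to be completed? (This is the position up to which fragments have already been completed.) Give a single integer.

Step 1: advance 4 -> fork_pos = 0 + 4 = 4. Next multiple of 5 is 5 (not reached); still 0 fragment(s).
Step 2: advance 7 -> fork_pos = 4 + 7 = 11. Reached multiple(s) of 5: 5, 10 -> fragments 1-2 completed (2 total).
Step 3: advance 5 -> fork_pos = 11 + 5 = 16. Reached multiple(s) of 5: 15 -> fragment 3 completed (3 total).
3 fragment(s) completed, covering template[0:15] (3 x 5 = 15). The next fragment, fragment 4, covers template[15:20], so it starts at position 15.

Answer: 15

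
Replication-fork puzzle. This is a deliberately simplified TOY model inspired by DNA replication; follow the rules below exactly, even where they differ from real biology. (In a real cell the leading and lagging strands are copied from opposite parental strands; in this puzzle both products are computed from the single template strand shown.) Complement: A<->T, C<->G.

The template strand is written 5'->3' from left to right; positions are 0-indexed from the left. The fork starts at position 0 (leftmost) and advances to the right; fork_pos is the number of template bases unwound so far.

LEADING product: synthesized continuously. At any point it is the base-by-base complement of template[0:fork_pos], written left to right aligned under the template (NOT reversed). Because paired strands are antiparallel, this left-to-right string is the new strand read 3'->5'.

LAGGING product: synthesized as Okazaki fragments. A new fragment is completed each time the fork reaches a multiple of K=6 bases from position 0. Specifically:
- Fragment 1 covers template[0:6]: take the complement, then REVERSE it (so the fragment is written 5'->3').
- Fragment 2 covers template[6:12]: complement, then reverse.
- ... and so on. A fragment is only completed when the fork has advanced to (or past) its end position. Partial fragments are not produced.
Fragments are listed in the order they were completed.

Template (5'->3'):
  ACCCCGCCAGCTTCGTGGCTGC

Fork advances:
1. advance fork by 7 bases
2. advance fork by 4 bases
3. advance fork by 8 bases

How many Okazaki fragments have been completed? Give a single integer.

Step 1: advance 7 -> fork_pos = 0 + 7 = 7. Reached multiple(s) of 6: 6 -> fragment 1 completed (1 total).
Step 2: advance 4 -> fork_pos = 7 + 4 = 11. Next multiple of 6 is 12 (not reached); still 1 fragment(s).
Step 3: advance 8 -> fork_pos = 11 + 8 = 19. Reached multiple(s) of 6: 12, 18 -> fragments 2-3 completed (3 total).
Check: final fork_pos = 19; the multiples of 6 that are <= 19 are 6..18 -> 19 // 6 = 3 completed fragment(s).

Answer: 3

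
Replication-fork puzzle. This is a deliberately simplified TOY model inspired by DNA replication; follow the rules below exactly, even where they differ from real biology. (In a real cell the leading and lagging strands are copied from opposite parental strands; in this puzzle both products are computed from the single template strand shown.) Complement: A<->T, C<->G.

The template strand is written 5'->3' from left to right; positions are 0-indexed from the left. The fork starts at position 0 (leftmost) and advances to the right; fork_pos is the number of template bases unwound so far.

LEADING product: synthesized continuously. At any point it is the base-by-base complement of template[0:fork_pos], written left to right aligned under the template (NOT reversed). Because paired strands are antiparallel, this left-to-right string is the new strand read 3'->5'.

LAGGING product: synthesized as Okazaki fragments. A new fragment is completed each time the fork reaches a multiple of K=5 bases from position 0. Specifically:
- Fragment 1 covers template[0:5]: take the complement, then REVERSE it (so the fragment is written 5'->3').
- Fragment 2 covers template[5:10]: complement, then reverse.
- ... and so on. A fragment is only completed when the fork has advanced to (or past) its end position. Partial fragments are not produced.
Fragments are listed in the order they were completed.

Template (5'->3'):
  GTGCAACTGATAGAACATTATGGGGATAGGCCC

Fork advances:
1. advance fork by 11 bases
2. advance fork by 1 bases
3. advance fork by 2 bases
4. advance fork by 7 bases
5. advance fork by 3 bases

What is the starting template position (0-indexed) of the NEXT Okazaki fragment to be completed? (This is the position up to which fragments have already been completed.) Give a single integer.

Step 1: advance 11 -> fork_pos = 0 + 11 = 11. Reached multiple(s) of 5: 5, 10 -> fragments 1-2 completed (2 total).
Step 2: advance 1 -> fork_pos = 11 + 1 = 12. Next multiple of 5 is 15 (not reached); still 2 fragment(s).
Step 3: advance 2 -> fork_pos = 12 + 2 = 14. Next multiple of 5 is 15 (not reached); still 2 fragment(s).
Step 4: advance 7 -> fork_pos = 14 + 7 = 21. Reached multiple(s) of 5: 15, 20 -> fragments 3-4 completed (4 total).
Step 5: advance 3 -> fork_pos = 21 + 3 = 24. Next multiple of 5 is 25 (not reached); still 4 fragment(s).
4 fragment(s) completed, covering template[0:20] (4 x 5 = 20). The next fragment, fragment 5, covers template[20:25], so it starts at position 20.

Answer: 20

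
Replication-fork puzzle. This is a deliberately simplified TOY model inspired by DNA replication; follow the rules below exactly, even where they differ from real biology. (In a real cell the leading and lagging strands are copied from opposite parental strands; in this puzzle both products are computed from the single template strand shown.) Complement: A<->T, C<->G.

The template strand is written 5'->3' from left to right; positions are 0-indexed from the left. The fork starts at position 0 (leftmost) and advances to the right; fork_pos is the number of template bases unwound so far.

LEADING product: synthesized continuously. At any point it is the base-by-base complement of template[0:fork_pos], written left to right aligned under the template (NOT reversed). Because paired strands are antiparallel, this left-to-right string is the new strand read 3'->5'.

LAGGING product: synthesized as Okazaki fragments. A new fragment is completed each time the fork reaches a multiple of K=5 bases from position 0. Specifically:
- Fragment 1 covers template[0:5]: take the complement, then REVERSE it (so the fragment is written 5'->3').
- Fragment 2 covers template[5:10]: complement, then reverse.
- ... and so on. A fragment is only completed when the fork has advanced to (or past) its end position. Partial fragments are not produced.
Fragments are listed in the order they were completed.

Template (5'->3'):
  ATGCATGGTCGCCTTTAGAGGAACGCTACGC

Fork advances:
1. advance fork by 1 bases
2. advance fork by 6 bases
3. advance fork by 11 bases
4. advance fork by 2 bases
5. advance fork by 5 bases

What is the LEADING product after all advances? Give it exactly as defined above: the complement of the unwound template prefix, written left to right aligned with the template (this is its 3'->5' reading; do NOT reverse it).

Answer: TACGTACCAGCGGAAATCTCCTTGC

Derivation:
Step 1: advance 1 -> fork_pos = 0 + 1 = 1.
Step 2: advance 6 -> fork_pos = 1 + 6 = 7.
Step 3: advance 11 -> fork_pos = 7 + 11 = 18.
Step 4: advance 2 -> fork_pos = 18 + 2 = 20.
Step 5: advance 5 -> fork_pos = 20 + 5 = 25.
Unwound prefix: template[0:25] = ATGCATGGTCGCCTTTAGAGGAACG
Complement it base by base (A<->T, C<->G), keeping left-to-right order:
  [0:5] ATGCA -> TACGT
  [5:10] TGGTC -> ACCAG
  [10:15] GCCTT -> CGGAA
  [15:20] TAGAG -> ATCTC
  [20:25] GAACG -> CTTGC
Concatenate: TACGTACCAGCGGAAATCTCCTTGC (length 25; written aligned with the template, i.e. 3'->5').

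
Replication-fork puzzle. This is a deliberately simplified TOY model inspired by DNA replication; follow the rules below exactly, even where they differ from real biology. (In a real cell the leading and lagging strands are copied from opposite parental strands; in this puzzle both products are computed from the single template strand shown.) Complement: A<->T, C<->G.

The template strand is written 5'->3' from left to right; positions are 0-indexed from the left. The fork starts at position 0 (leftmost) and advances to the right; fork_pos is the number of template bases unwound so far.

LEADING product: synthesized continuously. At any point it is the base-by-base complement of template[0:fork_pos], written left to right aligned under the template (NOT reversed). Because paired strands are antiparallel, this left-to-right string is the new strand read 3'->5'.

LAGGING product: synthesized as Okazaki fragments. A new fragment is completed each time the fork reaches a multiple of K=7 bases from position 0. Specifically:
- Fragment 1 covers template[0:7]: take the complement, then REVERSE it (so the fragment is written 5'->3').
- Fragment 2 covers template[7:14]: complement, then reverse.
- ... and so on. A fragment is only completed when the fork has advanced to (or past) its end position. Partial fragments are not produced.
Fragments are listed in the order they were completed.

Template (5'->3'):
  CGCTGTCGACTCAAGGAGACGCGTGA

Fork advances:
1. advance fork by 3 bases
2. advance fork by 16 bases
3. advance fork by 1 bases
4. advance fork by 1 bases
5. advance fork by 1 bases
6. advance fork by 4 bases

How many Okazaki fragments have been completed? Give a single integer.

Step 1: advance 3 -> fork_pos = 0 + 3 = 3. Next multiple of 7 is 7 (not reached); still 0 fragment(s).
Step 2: advance 16 -> fork_pos = 3 + 16 = 19. Reached multiple(s) of 7: 7, 14 -> fragments 1-2 completed (2 total).
Step 3: advance 1 -> fork_pos = 19 + 1 = 20. Next multiple of 7 is 21 (not reached); still 2 fragment(s).
Step 4: advance 1 -> fork_pos = 20 + 1 = 21. Reached multiple(s) of 7: 21 -> fragment 3 completed (3 total).
Step 5: advance 1 -> fork_pos = 21 + 1 = 22. Next multiple of 7 is 28 (not reached); still 3 fragment(s).
Step 6: advance 4 -> fork_pos = 22 + 4 = 26. Next multiple of 7 is 28 (not reached); still 3 fragment(s).
Check: final fork_pos = 26; the multiples of 7 that are <= 26 are 7..21 -> 26 // 7 = 3 completed fragment(s).

Answer: 3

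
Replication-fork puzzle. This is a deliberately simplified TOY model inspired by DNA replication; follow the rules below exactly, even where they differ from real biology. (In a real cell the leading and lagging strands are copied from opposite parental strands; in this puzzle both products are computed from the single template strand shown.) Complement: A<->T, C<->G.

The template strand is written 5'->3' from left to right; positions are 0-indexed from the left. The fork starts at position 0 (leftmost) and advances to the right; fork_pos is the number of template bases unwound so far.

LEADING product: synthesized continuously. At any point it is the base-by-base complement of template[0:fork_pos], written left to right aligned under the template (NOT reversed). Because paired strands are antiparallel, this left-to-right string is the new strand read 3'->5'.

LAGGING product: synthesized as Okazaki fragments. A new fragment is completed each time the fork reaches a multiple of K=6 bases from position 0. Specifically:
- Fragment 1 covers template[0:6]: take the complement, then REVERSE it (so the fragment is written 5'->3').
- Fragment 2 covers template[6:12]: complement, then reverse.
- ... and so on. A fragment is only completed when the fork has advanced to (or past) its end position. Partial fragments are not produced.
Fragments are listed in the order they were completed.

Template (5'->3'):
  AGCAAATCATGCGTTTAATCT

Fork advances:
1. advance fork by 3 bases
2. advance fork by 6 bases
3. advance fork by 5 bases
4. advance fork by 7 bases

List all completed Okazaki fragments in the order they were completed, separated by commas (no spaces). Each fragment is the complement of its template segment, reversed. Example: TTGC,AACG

Answer: TTTGCT,GCATGA,TTAAAC

Derivation:
Step 1: advance 3 -> fork_pos = 0 + 3 = 3. Next multiple of 6 is 6 (not reached); still 0 fragment(s).
Step 2: advance 6 -> fork_pos = 3 + 6 = 9. Reached multiple(s) of 6: 6 -> fragment 1 completed (1 total).
Step 3: advance 5 -> fork_pos = 9 + 5 = 14. Reached multiple(s) of 6: 12 -> fragment 2 completed (2 total).
Step 4: advance 7 -> fork_pos = 14 + 7 = 21. Reached multiple(s) of 6: 18 -> fragment 3 completed (3 total).
Final fork_pos = 21, so 3 fragment(s) are complete. Build each: template segment -> complement -> reverse.
Fragment 1: template[0:6] = AGCAAA -> complement TCGTTT -> reversed TTTGCT
Fragment 2: template[6:12] = TCATGC -> complement AGTACG -> reversed GCATGA
Fragment 3: template[12:18] = GTTTAA -> complement CAAATT -> reversed TTAAAC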